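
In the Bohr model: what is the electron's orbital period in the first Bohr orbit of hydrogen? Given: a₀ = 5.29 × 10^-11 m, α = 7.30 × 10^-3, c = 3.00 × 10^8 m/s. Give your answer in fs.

0.152 fs

r = n²a₀/Z = 1²·5.29 × 10^-11/1 = 5.29 × 10^-11 m
v = Zαc/n = 1·0.00730·3.00 × 10^8/1 = 2.19 × 10^6 m/s
T = 2πr/v = 1.52 × 10^-16 s = 0.152 fs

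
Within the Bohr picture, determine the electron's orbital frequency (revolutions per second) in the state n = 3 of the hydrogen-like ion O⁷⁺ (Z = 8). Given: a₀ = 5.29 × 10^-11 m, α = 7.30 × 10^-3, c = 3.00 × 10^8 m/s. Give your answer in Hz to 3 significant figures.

r = n²a₀/Z = 5.95 × 10^-11 m, v = Zαc/n = 5.84 × 10^6 m/s
f = v/(2πr) = 1.56 × 10^16 Hz

1.56 × 10^16 Hz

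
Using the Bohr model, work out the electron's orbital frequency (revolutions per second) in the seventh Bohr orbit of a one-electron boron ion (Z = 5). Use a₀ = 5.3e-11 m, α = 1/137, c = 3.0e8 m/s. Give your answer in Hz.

4.8e14 Hz

r = n²a₀/Z = 5.2e-10 m, v = Zαc/n = 1.6e6 m/s
f = v/(2πr) = 4.8e14 Hz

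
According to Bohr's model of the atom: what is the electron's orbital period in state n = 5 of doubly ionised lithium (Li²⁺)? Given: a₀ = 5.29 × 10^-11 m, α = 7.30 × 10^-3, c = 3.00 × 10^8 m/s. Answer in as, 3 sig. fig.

r = n²a₀/Z = 5²·5.29 × 10^-11/3 = 4.41 × 10^-10 m
v = Zαc/n = 3·0.00730·3.00 × 10^8/5 = 1.31 × 10^6 m/s
T = 2πr/v = 2.11 × 10^-15 s = 2110 as

2110 as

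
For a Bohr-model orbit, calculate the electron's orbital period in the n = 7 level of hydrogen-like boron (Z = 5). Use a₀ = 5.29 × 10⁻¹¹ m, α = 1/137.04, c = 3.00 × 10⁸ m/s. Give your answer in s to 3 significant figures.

r = n²a₀/Z = 7²·5.29 × 10⁻¹¹/5 = 5.18 × 10⁻¹⁰ m
v = Zαc/n = 5·0.00730·3.00 × 10⁸/7 = 1.56 × 10⁶ m/s
T = 2πr/v = 2.08 × 10⁻¹⁵ s

2.08 × 10⁻¹⁵ s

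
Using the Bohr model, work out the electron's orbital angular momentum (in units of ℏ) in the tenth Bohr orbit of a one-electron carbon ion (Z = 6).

L_n = nℏ, so L/ℏ = n = 10.

10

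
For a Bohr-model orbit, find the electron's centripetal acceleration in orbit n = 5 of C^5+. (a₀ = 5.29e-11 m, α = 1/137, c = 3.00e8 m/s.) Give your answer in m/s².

3.13e22 m/s²

r = n²a₀/Z = 2.20e-10 m, v = Zαc/n = 2.63e6 m/s
a = v²/r = (2.63e6)² / 2.20e-10 = 3.13e22 m/s²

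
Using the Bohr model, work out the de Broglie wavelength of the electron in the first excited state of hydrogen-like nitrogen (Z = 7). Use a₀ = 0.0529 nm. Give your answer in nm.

0.0950 nm

The Bohr quantisation condition is nλ = 2πr_n.
r_n = n²a₀/Z = 0.0302 nm
λ = 2πr_n/n = 2π·0.0302/2 = 0.0950 nm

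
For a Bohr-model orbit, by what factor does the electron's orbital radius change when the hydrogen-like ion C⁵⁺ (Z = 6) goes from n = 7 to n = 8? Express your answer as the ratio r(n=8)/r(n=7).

64/49

r ∝ Z^-1 · n^2; with Z fixed, r ∝ n^2.
r(n=8)/r(n=7) = (8/7)^2 = 64/49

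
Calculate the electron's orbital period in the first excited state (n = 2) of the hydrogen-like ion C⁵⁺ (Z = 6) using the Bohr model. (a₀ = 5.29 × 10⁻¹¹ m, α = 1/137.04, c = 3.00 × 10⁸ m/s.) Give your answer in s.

r = n²a₀/Z = 2²·5.29 × 10⁻¹¹/6 = 3.53 × 10⁻¹¹ m
v = Zαc/n = 6·0.00730·3.00 × 10⁸/2 = 6.57 × 10⁶ m/s
T = 2πr/v = 3.37 × 10⁻¹⁷ s

3.37 × 10⁻¹⁷ s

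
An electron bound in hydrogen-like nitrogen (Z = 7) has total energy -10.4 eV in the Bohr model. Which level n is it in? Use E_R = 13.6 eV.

E_n = −E_R Z²/n² ⇒ n² = E_R Z²/(−E_n) = 13.6 × 7² / 10.4 ≈ 64.08
n = 8

8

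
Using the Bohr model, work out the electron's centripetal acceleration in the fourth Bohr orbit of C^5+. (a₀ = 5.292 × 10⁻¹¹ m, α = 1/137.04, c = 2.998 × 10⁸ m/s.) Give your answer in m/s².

r = n²a₀/Z = 1.411 × 10⁻¹⁰ m, v = Zαc/n = 3.282 × 10⁶ m/s
a = v²/r = (3.282 × 10⁶)² / 1.411 × 10⁻¹⁰ = 7.631 × 10²² m/s²

7.631 × 10²² m/s²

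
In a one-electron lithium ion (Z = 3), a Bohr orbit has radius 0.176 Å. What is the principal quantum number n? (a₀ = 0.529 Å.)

1

r_n = n²a₀/Z ⇒ n² = rZ/a₀ = 0.176 × 3 / 0.529 ≈ 1.00
n = 1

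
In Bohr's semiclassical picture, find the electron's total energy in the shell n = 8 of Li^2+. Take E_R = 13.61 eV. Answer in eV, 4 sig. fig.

E_n = −E_R·Z²/n² = −13.61 × 3²/8² = -1.914 eV

-1.914 eV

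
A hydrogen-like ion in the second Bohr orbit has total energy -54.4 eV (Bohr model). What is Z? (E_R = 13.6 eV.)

E_n = −E_R Z²/n² ⇒ Z² = −E_n n²/E_R = 54.4 × 2² / 13.6 ≈ 16.00
Z = 4

4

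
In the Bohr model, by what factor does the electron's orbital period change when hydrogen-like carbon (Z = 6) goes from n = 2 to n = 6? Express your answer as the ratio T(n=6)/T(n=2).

27

T ∝ Z^-2 · n^3; with Z fixed, T ∝ n^3.
T(n=6)/T(n=2) = (6/2)^3 = 27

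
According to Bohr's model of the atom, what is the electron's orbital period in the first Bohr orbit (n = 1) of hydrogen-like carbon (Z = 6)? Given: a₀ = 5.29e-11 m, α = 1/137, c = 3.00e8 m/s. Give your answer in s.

4.22e-18 s

r = n²a₀/Z = 1²·5.29e-11/6 = 8.82e-12 m
v = Zαc/n = 6·0.00730·3.00e8/1 = 1.31e7 m/s
T = 2πr/v = 4.22e-18 s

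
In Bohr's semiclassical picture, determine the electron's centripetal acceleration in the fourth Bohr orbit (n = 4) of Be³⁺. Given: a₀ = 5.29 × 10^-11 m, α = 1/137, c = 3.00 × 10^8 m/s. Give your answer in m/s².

2.27 × 10^22 m/s²

r = n²a₀/Z = 2.12 × 10^-10 m, v = Zαc/n = 2.19 × 10^6 m/s
a = v²/r = (2.19 × 10^6)² / 2.12 × 10^-10 = 2.27 × 10^22 m/s²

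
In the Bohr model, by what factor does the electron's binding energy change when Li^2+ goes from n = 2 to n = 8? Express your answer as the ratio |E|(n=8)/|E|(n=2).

1/16

|E| ∝ Z^2 · n^-2; with Z fixed, |E| ∝ n^-2.
|E|(n=8)/|E|(n=2) = (8/2)^-2 = 1/16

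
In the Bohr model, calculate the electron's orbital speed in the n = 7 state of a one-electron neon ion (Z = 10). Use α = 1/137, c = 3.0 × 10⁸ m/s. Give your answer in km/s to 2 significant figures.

v_n = Zαc/n = 10 × 0.0073 × 3.0 × 10⁸ / 7
    = 3100 km/s

3100 km/s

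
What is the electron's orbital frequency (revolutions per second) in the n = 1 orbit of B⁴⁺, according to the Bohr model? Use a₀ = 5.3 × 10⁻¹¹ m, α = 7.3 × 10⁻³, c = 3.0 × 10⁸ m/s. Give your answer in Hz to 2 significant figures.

1.6 × 10¹⁷ Hz

r = n²a₀/Z = 1.1 × 10⁻¹¹ m, v = Zαc/n = 1.1 × 10⁷ m/s
f = v/(2πr) = 1.6 × 10¹⁷ Hz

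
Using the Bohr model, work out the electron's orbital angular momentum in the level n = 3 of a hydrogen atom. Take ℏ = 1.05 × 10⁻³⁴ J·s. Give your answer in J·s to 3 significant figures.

L_n = nℏ = 3 × 1.05 × 10⁻³⁴ = 3.15 × 10⁻³⁴ J·s

3.15 × 10⁻³⁴ J·s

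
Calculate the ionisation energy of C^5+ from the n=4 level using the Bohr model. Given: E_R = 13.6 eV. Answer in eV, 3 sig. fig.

E_n = −E_R·Z²/n² = −13.6 × 6²/4² eV = -30.6 eV
Ionisation energy = −E_n = 30.6 eV

30.6 eV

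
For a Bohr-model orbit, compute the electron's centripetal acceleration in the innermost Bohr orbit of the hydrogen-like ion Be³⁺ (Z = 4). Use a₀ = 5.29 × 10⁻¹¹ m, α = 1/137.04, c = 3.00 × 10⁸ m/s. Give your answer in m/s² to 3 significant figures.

5.80 × 10²⁴ m/s²

r = n²a₀/Z = 1.32 × 10⁻¹¹ m, v = Zαc/n = 8.76 × 10⁶ m/s
a = v²/r = (8.76 × 10⁶)² / 1.32 × 10⁻¹¹ = 5.80 × 10²⁴ m/s²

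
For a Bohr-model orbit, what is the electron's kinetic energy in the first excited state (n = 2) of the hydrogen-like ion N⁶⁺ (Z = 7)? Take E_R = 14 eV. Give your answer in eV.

For a Coulomb orbit the virial theorem gives K = −E_n.
E_n = −E_R·Z²/n², so K = E_R·Z²/n² = 14 × 7²/2² = 170 eV

170 eV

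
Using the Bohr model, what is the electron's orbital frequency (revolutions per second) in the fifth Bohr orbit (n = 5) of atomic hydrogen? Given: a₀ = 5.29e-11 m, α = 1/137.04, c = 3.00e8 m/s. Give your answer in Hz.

r = n²a₀/Z = 1.32e-9 m, v = Zαc/n = 4.38e5 m/s
f = v/(2πr) = 5.27e13 Hz

5.27e13 Hz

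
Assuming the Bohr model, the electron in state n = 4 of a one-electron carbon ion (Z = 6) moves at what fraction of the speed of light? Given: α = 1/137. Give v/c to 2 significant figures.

0.011

v_n = Zαc/n, so v/c = Zα/n = 6 × 0.0073 / 4 = 0.011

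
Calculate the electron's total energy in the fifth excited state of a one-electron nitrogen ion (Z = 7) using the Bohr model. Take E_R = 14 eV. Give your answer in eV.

-19 eV

E_n = −E_R·Z²/n² = −14 × 7²/6² = -19 eV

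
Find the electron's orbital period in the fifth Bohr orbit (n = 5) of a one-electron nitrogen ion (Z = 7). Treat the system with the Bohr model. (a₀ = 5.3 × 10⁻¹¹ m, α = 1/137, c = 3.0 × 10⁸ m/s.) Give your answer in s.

r = n²a₀/Z = 5²·5.3 × 10⁻¹¹/7 = 1.9 × 10⁻¹⁰ m
v = Zαc/n = 7·0.0073·3.0 × 10⁸/5 = 3.1 × 10⁶ m/s
T = 2πr/v = 3.9 × 10⁻¹⁶ s

3.9 × 10⁻¹⁶ s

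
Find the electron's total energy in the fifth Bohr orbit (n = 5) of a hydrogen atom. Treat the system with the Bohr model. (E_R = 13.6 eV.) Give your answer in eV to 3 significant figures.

E_n = −E_R·Z²/n² = −13.6 × 1²/5² = -0.544 eV

-0.544 eV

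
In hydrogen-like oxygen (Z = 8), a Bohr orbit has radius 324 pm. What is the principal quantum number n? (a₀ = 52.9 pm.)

7

r_n = n²a₀/Z ⇒ n² = rZ/a₀ = 324 × 8 / 52.9 ≈ 49.00
n = 7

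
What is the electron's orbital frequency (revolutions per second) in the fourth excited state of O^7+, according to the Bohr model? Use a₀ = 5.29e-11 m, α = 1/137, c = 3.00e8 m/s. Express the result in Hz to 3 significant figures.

r = n²a₀/Z = 1.65e-10 m, v = Zαc/n = 3.50e6 m/s
f = v/(2πr) = 3.37e15 Hz

3.37e15 Hz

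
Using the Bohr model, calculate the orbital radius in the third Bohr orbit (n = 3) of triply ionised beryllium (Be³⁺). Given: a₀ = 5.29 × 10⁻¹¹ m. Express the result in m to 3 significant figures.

1.19 × 10⁻¹⁰ m

r_n = n²a₀/Z = 3² × 5.29 × 10⁻¹¹ / 4
    = 9 × 5.29 × 10⁻¹¹ / 4 = 1.19 × 10⁻¹⁰ m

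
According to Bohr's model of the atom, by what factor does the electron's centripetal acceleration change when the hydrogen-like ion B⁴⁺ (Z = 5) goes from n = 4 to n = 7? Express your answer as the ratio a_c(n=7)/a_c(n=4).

a_c ∝ Z^3 · n^-4; with Z fixed, a_c ∝ n^-4.
a_c(n=7)/a_c(n=4) = (7/4)^-4 = 256/2401

256/2401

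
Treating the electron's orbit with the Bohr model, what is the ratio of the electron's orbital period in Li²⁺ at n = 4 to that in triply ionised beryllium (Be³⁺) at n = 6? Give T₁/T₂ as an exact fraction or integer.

128/243

T ∝ Z^-2 · n^3
T₁/T₂ = (3/4)^-2 · (4/6)^3 = 128/243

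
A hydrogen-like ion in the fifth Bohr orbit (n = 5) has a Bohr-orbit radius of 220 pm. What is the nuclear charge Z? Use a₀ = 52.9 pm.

6

r_n = n²a₀/Z ⇒ Z = n²a₀/r = 5² × 52.9 / 220 ≈ 6.01
Z = 6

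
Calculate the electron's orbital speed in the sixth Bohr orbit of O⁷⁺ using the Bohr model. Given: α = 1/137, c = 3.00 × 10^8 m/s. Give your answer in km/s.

v_n = Zαc/n = 8 × 0.00730 × 3.00 × 10^8 / 6
    = 2920 km/s

2920 km/s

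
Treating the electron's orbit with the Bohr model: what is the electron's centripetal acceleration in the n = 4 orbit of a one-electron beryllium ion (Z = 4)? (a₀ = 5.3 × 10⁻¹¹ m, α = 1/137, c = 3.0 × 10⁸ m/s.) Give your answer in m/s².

r = n²a₀/Z = 2.1 × 10⁻¹⁰ m, v = Zαc/n = 2.2 × 10⁶ m/s
a = v²/r = (2.2 × 10⁶)² / 2.1 × 10⁻¹⁰ = 2.3 × 10²² m/s²

2.3 × 10²² m/s²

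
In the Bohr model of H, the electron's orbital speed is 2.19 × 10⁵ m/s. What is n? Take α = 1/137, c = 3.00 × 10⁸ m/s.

v_n = Zαc/n ⇒ n = Zαc/v = 1 × 0.00730 × 3.00 × 10⁸ / 2.19 × 10⁵ ≈ 10.00
n = 10

10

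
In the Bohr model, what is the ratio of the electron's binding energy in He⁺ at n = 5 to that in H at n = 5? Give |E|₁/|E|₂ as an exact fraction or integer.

4

|E| ∝ Z^2 · n^-2
|E|₁/|E|₂ = (2/1)^2 · (5/5)^-2 = 4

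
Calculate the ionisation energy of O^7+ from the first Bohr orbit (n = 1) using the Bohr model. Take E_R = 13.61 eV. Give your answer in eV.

871.0 eV

E_n = −E_R·Z²/n² = −13.61 × 8²/1² eV = -871.0 eV
Ionisation energy = −E_n = 871.0 eV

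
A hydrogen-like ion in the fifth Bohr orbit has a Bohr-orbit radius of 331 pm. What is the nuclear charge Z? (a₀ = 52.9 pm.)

4

r_n = n²a₀/Z ⇒ Z = n²a₀/r = 5² × 52.9 / 331 ≈ 4.00
Z = 4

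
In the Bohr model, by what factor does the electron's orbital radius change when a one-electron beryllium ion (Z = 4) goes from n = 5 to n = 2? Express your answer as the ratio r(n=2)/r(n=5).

4/25

r ∝ Z^-1 · n^2; with Z fixed, r ∝ n^2.
r(n=2)/r(n=5) = (2/5)^2 = 4/25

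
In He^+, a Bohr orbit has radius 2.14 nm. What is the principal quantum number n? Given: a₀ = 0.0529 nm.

r_n = n²a₀/Z ⇒ n² = rZ/a₀ = 2.14 × 2 / 0.0529 ≈ 80.91
n = 9

9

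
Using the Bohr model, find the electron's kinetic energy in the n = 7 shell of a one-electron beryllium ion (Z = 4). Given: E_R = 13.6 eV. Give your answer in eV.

For a Coulomb orbit the virial theorem gives K = −E_n.
E_n = −E_R·Z²/n², so K = E_R·Z²/n² = 13.6 × 4²/7² = 4.44 eV

4.44 eV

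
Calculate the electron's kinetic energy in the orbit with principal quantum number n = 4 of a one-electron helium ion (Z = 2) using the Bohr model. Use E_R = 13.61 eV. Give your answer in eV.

For a Coulomb orbit the virial theorem gives K = −E_n.
E_n = −E_R·Z²/n², so K = E_R·Z²/n² = 13.61 × 2²/4² = 3.402 eV

3.402 eV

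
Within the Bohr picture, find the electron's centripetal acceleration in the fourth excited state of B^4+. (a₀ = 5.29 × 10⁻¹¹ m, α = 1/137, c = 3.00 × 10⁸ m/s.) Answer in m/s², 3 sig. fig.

1.81 × 10²² m/s²

r = n²a₀/Z = 2.64 × 10⁻¹⁰ m, v = Zαc/n = 2.19 × 10⁶ m/s
a = v²/r = (2.19 × 10⁶)² / 2.64 × 10⁻¹⁰ = 1.81 × 10²² m/s²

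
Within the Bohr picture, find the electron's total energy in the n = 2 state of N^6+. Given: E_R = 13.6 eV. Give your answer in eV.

E_n = −E_R·Z²/n² = −13.6 × 7²/2² = -167 eV

-167 eV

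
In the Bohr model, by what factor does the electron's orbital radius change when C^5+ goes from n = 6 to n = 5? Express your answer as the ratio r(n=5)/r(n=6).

r ∝ Z^-1 · n^2; with Z fixed, r ∝ n^2.
r(n=5)/r(n=6) = (5/6)^2 = 25/36

25/36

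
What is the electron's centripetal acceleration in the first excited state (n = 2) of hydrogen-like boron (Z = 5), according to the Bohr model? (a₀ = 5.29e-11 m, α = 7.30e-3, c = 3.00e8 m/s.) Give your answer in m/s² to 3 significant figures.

7.08e23 m/s²

r = n²a₀/Z = 4.23e-11 m, v = Zαc/n = 5.47e6 m/s
a = v²/r = (5.47e6)² / 4.23e-11 = 7.08e23 m/s²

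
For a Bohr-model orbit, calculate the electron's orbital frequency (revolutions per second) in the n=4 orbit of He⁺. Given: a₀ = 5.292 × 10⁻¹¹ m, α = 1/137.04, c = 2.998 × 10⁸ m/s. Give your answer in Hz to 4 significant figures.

4.112 × 10¹⁴ Hz

r = n²a₀/Z = 4.234 × 10⁻¹⁰ m, v = Zαc/n = 1.094 × 10⁶ m/s
f = v/(2πr) = 4.112 × 10¹⁴ Hz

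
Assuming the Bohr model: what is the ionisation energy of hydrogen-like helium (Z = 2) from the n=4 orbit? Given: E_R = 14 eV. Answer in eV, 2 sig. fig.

E_n = −E_R·Z²/n² = −14 × 2²/4² eV = -3.5 eV
Ionisation energy = −E_n = 3.5 eV

3.5 eV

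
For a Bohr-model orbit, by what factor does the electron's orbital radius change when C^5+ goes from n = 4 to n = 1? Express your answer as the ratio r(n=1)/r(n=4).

r ∝ Z^-1 · n^2; with Z fixed, r ∝ n^2.
r(n=1)/r(n=4) = (1/4)^2 = 1/16

1/16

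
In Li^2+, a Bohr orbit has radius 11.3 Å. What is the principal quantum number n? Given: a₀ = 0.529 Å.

8

r_n = n²a₀/Z ⇒ n² = rZ/a₀ = 11.3 × 3 / 0.529 ≈ 64.08
n = 8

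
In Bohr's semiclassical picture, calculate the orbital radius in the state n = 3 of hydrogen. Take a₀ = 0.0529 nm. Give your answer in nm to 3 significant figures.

0.476 nm

r_n = n²a₀/Z = 3² × 0.0529 / 1
    = 9 × 0.0529 / 1 = 0.476 nm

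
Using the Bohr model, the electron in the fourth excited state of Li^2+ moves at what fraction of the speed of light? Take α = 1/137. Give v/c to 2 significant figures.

0.0044

v_n = Zαc/n, so v/c = Zα/n = 3 × 0.0073 / 5 = 0.0044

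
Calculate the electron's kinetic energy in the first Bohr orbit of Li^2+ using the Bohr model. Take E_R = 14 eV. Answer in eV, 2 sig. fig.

For a Coulomb orbit the virial theorem gives K = −E_n.
E_n = −E_R·Z²/n², so K = E_R·Z²/n² = 14 × 3²/1² = 130 eV

130 eV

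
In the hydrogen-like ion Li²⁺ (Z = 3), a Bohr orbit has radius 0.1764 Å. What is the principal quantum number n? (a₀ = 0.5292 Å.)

1

r_n = n²a₀/Z ⇒ n² = rZ/a₀ = 0.1764 × 3 / 0.5292 ≈ 1.00
n = 1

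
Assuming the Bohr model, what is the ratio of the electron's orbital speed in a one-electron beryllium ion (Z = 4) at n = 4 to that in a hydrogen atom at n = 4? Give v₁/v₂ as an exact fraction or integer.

v ∝ Z^1 · n^-1
v₁/v₂ = (4/1)^1 · (4/4)^-1 = 4

4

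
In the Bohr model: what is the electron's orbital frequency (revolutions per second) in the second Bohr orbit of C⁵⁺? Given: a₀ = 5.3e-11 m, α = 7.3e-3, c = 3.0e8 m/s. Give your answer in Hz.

r = n²a₀/Z = 3.5e-11 m, v = Zαc/n = 6.6e6 m/s
f = v/(2πr) = 3.0e16 Hz

3.0e16 Hz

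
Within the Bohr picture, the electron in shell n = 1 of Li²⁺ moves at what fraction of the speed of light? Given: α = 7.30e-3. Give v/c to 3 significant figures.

0.0219

v_n = Zαc/n, so v/c = Zα/n = 3 × 0.00730 / 1 = 0.0219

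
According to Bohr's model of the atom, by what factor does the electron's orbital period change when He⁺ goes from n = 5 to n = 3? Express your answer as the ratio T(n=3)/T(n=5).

T ∝ Z^-2 · n^3; with Z fixed, T ∝ n^3.
T(n=3)/T(n=5) = (3/5)^3 = 27/125

27/125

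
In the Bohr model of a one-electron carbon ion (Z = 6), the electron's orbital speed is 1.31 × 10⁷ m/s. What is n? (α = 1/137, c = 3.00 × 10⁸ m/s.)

v_n = Zαc/n ⇒ n = Zαc/v = 6 × 0.00730 × 3.00 × 10⁸ / 1.31 × 10⁷ ≈ 1.00
n = 1

1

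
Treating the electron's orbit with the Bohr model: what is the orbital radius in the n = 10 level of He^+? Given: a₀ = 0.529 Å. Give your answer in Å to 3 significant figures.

r_n = n²a₀/Z = 10² × 0.529 / 2
    = 100 × 0.529 / 2 = 26.5 Å

26.5 Å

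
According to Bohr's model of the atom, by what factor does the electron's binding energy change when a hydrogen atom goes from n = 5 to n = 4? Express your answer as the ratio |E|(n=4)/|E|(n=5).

|E| ∝ Z^2 · n^-2; with Z fixed, |E| ∝ n^-2.
|E|(n=4)/|E|(n=5) = (4/5)^-2 = 25/16

25/16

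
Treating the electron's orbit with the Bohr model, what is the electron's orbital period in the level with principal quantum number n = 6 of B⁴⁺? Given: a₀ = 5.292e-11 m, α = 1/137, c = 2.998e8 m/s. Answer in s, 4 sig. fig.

1.313e-15 s

r = n²a₀/Z = 6²·5.292e-11/5 = 3.810e-10 m
v = Zαc/n = 5·0.007299·2.998e8/6 = 1.824e6 m/s
T = 2πr/v = 1.313e-15 s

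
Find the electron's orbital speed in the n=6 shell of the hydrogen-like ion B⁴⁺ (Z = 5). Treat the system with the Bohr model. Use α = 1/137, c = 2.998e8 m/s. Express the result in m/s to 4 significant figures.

1.824e6 m/s

v_n = Zαc/n = 5 × 0.007299 × 2.998e8 / 6
    = 1.824e6 m/s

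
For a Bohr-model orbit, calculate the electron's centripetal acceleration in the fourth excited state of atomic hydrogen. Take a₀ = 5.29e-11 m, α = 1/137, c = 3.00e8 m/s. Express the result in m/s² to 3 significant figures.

1.45e20 m/s²

r = n²a₀/Z = 1.32e-9 m, v = Zαc/n = 4.38e5 m/s
a = v²/r = (4.38e5)² / 1.32e-9 = 1.45e20 m/s²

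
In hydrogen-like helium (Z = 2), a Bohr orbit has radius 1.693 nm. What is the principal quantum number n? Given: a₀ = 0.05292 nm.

r_n = n²a₀/Z ⇒ n² = rZ/a₀ = 1.693 × 2 / 0.05292 ≈ 63.98
n = 8

8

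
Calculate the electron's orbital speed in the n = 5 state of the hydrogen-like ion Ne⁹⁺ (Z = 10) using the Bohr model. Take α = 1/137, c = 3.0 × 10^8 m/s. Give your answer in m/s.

4.4 × 10^6 m/s

v_n = Zαc/n = 10 × 0.0073 × 3.0 × 10^8 / 5
    = 4.4 × 10^6 m/s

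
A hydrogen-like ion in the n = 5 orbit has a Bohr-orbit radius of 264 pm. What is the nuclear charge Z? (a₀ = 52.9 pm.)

r_n = n²a₀/Z ⇒ Z = n²a₀/r = 5² × 52.9 / 264 ≈ 5.01
Z = 5

5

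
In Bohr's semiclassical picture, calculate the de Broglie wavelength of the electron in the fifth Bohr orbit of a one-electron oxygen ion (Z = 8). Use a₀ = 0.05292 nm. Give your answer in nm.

0.2078 nm

The Bohr quantisation condition is nλ = 2πr_n.
r_n = n²a₀/Z = 0.1654 nm
λ = 2πr_n/n = 2π·0.1654/5 = 0.2078 nm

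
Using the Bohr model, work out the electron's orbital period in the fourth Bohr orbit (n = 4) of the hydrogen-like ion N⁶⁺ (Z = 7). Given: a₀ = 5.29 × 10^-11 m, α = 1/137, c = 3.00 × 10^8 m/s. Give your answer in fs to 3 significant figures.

0.198 fs

r = n²a₀/Z = 4²·5.29 × 10^-11/7 = 1.21 × 10^-10 m
v = Zαc/n = 7·0.00730·3.00 × 10^8/4 = 3.83 × 10^6 m/s
T = 2πr/v = 1.98 × 10^-16 s = 0.198 fs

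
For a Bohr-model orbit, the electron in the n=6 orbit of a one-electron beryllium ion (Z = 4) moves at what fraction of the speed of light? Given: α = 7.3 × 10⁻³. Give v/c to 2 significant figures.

0.0049

v_n = Zαc/n, so v/c = Zα/n = 4 × 0.0073 / 6 = 0.0049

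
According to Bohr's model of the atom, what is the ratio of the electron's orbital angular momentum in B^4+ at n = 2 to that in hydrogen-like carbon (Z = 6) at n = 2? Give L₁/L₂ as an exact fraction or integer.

1

L = nℏ is independent of Z.
L₁/L₂ = n₁/n₂ = 2/2 = 1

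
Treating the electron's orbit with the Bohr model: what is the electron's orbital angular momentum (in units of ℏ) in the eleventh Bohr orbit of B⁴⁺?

11

L_n = nℏ, so L/ℏ = n = 11.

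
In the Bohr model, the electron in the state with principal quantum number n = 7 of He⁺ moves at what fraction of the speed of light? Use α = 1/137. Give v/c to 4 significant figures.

v_n = Zαc/n, so v/c = Zα/n = 2 × 0.007299 / 7 = 0.002086

0.002086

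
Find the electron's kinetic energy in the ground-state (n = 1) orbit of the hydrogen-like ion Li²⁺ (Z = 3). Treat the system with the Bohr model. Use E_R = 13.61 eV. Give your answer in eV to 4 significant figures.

122.5 eV

For a Coulomb orbit the virial theorem gives K = −E_n.
E_n = −E_R·Z²/n², so K = E_R·Z²/n² = 13.61 × 3²/1² = 122.5 eV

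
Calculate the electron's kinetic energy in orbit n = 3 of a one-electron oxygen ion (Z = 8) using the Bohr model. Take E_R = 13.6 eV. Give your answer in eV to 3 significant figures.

For a Coulomb orbit the virial theorem gives K = −E_n.
E_n = −E_R·Z²/n², so K = E_R·Z²/n² = 13.6 × 8²/3² = 96.7 eV

96.7 eV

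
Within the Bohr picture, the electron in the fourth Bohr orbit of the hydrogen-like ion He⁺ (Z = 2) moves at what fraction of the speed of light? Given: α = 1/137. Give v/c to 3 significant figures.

v_n = Zαc/n, so v/c = Zα/n = 2 × 0.00730 / 4 = 0.00365

0.00365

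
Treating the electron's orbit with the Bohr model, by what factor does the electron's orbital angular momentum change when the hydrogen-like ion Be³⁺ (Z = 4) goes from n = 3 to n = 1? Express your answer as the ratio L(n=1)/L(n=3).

1/3

L = nℏ depends only on n, so L ∝ n.
L(n=1)/L(n=3) = (1/3)^1 = 1/3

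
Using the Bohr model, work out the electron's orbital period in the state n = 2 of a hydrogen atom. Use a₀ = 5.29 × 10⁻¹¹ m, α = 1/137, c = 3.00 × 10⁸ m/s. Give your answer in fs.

r = n²a₀/Z = 2²·5.29 × 10⁻¹¹/1 = 2.12 × 10⁻¹⁰ m
v = Zαc/n = 1·0.00730·3.00 × 10⁸/2 = 1.09 × 10⁶ m/s
T = 2πr/v = 1.21 × 10⁻¹⁵ s = 1.21 fs

1.21 fs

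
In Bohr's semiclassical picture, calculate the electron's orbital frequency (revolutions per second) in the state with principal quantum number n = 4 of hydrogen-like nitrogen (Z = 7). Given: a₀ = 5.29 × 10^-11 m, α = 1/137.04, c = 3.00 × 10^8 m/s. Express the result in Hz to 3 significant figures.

5.04 × 10^15 Hz

r = n²a₀/Z = 1.21 × 10^-10 m, v = Zαc/n = 3.83 × 10^6 m/s
f = v/(2πr) = 5.04 × 10^15 Hz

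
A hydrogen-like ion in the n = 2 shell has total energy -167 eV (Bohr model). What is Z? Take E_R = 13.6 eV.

7

E_n = −E_R Z²/n² ⇒ Z² = −E_n n²/E_R = 167 × 2² / 13.6 ≈ 49.12
Z = 7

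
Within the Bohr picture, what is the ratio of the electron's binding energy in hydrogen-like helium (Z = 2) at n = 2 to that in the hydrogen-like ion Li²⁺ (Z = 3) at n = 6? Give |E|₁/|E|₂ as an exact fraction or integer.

|E| ∝ Z^2 · n^-2
|E|₁/|E|₂ = (2/3)^2 · (2/6)^-2 = 4

4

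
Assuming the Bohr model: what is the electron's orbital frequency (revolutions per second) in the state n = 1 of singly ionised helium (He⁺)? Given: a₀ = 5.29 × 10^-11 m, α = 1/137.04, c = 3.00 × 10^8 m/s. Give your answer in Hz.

2.63 × 10^16 Hz

r = n²a₀/Z = 2.65 × 10^-11 m, v = Zαc/n = 4.38 × 10^6 m/s
f = v/(2πr) = 2.63 × 10^16 Hz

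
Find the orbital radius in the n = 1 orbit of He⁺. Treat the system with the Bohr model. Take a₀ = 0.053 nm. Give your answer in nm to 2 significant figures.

0.026 nm

r_n = n²a₀/Z = 1² × 0.053 / 2
    = 1 × 0.053 / 2 = 0.026 nm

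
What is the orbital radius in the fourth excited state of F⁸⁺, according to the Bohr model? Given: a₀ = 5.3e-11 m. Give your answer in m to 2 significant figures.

1.5e-10 m

r_n = n²a₀/Z = 5² × 5.3e-11 / 9
    = 25 × 5.3e-11 / 9 = 1.5e-10 m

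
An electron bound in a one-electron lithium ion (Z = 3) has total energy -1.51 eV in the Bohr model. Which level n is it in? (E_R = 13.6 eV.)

9

E_n = −E_R Z²/n² ⇒ n² = E_R Z²/(−E_n) = 13.6 × 3² / 1.51 ≈ 81.06
n = 9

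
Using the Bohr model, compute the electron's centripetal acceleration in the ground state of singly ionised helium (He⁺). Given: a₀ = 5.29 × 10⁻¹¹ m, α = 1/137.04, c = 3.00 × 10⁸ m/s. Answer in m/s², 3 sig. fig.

7.25 × 10²³ m/s²

r = n²a₀/Z = 2.65 × 10⁻¹¹ m, v = Zαc/n = 4.38 × 10⁶ m/s
a = v²/r = (4.38 × 10⁶)² / 2.65 × 10⁻¹¹ = 7.25 × 10²³ m/s²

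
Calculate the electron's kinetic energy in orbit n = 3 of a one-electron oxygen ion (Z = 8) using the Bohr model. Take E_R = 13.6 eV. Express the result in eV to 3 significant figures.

For a Coulomb orbit the virial theorem gives K = −E_n.
E_n = −E_R·Z²/n², so K = E_R·Z²/n² = 13.6 × 8²/3² = 96.7 eV

96.7 eV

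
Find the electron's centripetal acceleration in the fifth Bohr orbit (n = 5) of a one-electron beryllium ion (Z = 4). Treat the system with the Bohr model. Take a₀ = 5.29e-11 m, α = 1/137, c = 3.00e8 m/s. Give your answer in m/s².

r = n²a₀/Z = 3.31e-10 m, v = Zαc/n = 1.75e6 m/s
a = v²/r = (1.75e6)² / 3.31e-10 = 9.28e21 m/s²

9.28e21 m/s²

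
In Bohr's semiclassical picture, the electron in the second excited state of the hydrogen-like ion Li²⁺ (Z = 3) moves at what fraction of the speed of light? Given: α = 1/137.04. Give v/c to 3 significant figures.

0.00730

v_n = Zαc/n, so v/c = Zα/n = 3 × 0.00730 / 3 = 0.00730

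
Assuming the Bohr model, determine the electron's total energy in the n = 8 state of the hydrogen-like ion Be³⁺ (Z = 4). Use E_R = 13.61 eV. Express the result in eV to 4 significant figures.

-3.402 eV

E_n = −E_R·Z²/n² = −13.61 × 4²/8² = -3.402 eV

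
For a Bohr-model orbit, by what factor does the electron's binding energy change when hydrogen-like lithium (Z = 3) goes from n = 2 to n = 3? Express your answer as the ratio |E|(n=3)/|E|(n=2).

|E| ∝ Z^2 · n^-2; with Z fixed, |E| ∝ n^-2.
|E|(n=3)/|E|(n=2) = (3/2)^-2 = 4/9

4/9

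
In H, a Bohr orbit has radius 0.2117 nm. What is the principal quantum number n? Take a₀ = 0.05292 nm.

2

r_n = n²a₀/Z ⇒ n² = rZ/a₀ = 0.2117 × 1 / 0.05292 ≈ 4.00
n = 2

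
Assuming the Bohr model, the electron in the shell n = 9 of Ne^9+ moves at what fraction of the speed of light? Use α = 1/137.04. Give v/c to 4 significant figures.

v_n = Zαc/n, so v/c = Zα/n = 10 × 0.007297 / 9 = 0.008108

0.008108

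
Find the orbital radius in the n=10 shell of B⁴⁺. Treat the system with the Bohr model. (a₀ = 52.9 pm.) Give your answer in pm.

r_n = n²a₀/Z = 10² × 52.9 / 5
    = 100 × 52.9 / 5 = 1060 pm

1060 pm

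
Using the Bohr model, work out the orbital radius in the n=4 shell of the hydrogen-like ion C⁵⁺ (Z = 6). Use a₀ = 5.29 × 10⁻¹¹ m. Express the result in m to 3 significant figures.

r_n = n²a₀/Z = 4² × 5.29 × 10⁻¹¹ / 6
    = 16 × 5.29 × 10⁻¹¹ / 6 = 1.41 × 10⁻¹⁰ m

1.41 × 10⁻¹⁰ m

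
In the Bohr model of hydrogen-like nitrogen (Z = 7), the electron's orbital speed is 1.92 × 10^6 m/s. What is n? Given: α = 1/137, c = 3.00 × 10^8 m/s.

v_n = Zαc/n ⇒ n = Zαc/v = 7 × 0.00730 × 3.00 × 10^8 / 1.92 × 10^6 ≈ 7.98
n = 8

8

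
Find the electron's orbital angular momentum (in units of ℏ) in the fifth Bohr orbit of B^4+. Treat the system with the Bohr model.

5

L_n = nℏ, so L/ℏ = n = 5.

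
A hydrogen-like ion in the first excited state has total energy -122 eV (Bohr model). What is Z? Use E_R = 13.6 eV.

6

E_n = −E_R Z²/n² ⇒ Z² = −E_n n²/E_R = 122 × 2² / 13.6 ≈ 35.88
Z = 6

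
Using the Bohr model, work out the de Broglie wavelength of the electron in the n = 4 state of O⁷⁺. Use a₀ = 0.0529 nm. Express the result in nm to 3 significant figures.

The Bohr quantisation condition is nλ = 2πr_n.
r_n = n²a₀/Z = 0.106 nm
λ = 2πr_n/n = 2π·0.106/4 = 0.166 nm

0.166 nm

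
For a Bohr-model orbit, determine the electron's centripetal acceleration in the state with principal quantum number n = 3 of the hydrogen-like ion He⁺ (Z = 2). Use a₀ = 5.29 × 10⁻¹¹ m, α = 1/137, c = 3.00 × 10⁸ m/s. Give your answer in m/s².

r = n²a₀/Z = 2.38 × 10⁻¹⁰ m, v = Zαc/n = 1.46 × 10⁶ m/s
a = v²/r = (1.46 × 10⁶)² / 2.38 × 10⁻¹⁰ = 8.95 × 10²¹ m/s²

8.95 × 10²¹ m/s²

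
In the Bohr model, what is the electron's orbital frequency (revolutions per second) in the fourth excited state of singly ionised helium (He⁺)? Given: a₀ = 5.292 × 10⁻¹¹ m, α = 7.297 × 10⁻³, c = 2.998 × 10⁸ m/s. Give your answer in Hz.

r = n²a₀/Z = 6.615 × 10⁻¹⁰ m, v = Zαc/n = 8.751 × 10⁵ m/s
f = v/(2πr) = 2.105 × 10¹⁴ Hz

2.105 × 10¹⁴ Hz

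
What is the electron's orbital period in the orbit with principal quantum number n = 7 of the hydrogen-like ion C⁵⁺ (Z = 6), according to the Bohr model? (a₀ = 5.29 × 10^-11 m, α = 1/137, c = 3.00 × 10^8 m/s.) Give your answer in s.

r = n²a₀/Z = 7²·5.29 × 10^-11/6 = 4.32 × 10^-10 m
v = Zαc/n = 6·0.00730·3.00 × 10^8/7 = 1.88 × 10^6 m/s
T = 2πr/v = 1.45 × 10^-15 s

1.45 × 10^-15 s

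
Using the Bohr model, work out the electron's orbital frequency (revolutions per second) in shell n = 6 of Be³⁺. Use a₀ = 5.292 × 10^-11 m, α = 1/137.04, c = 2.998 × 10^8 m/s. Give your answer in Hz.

4.874 × 10^14 Hz

r = n²a₀/Z = 4.763 × 10^-10 m, v = Zαc/n = 1.458 × 10^6 m/s
f = v/(2πr) = 4.874 × 10^14 Hz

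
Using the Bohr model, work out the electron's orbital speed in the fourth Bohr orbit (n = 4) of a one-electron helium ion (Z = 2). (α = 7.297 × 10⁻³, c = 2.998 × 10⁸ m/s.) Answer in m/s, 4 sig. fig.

v_n = Zαc/n = 2 × 0.007297 × 2.998 × 10⁸ / 4
    = 1.094 × 10⁶ m/s

1.094 × 10⁶ m/s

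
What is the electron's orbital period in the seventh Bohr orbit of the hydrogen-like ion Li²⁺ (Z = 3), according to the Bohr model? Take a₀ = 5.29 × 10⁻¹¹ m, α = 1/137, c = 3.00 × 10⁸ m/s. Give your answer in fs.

5.78 fs

r = n²a₀/Z = 7²·5.29 × 10⁻¹¹/3 = 8.64 × 10⁻¹⁰ m
v = Zαc/n = 3·0.00730·3.00 × 10⁸/7 = 9.38 × 10⁵ m/s
T = 2πr/v = 5.78 × 10⁻¹⁵ s = 5.78 fs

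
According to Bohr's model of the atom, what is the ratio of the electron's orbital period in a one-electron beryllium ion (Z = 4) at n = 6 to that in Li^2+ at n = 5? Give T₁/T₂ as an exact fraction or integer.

T ∝ Z^-2 · n^3
T₁/T₂ = (4/3)^-2 · (6/5)^3 = 243/250

243/250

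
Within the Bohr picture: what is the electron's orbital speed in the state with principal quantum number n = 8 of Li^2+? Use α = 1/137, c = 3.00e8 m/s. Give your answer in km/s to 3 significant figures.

821 km/s

v_n = Zαc/n = 3 × 0.00730 × 3.00e8 / 8
    = 821 km/s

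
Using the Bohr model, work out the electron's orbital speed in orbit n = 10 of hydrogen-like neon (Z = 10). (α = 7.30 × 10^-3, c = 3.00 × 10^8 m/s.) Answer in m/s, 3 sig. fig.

v_n = Zαc/n = 10 × 0.00730 × 3.00 × 10^8 / 10
    = 2.19 × 10^6 m/s

2.19 × 10^6 m/s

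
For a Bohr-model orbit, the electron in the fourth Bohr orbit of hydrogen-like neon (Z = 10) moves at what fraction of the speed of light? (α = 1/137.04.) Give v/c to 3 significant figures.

v_n = Zαc/n, so v/c = Zα/n = 10 × 0.00730 / 4 = 0.0182

0.0182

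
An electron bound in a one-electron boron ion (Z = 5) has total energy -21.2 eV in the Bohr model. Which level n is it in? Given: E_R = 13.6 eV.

E_n = −E_R Z²/n² ⇒ n² = E_R Z²/(−E_n) = 13.6 × 5² / 21.2 ≈ 16.04
n = 4

4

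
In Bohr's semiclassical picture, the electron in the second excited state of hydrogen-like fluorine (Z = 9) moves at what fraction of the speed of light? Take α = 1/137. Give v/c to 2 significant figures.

v_n = Zαc/n, so v/c = Zα/n = 9 × 0.0073 / 3 = 0.022

0.022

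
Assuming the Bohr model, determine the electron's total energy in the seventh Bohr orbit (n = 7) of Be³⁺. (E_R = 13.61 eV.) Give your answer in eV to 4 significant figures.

-4.444 eV

E_n = −E_R·Z²/n² = −13.61 × 4²/7² = -4.444 eV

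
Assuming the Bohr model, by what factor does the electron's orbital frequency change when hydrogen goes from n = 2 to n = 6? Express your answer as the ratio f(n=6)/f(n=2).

1/27

f ∝ Z^2 · n^-3; with Z fixed, f ∝ n^-3.
f(n=6)/f(n=2) = (6/2)^-3 = 1/27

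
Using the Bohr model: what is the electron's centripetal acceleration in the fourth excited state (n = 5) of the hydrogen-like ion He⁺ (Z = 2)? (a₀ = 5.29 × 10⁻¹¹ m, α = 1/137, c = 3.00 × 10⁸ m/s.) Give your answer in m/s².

1.16 × 10²¹ m/s²

r = n²a₀/Z = 6.61 × 10⁻¹⁰ m, v = Zαc/n = 8.76 × 10⁵ m/s
a = v²/r = (8.76 × 10⁵)² / 6.61 × 10⁻¹⁰ = 1.16 × 10²¹ m/s²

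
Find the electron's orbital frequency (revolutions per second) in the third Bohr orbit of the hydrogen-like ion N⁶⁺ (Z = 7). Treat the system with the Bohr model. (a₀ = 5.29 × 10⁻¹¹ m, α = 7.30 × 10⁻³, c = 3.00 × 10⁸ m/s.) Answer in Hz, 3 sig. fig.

r = n²a₀/Z = 6.80 × 10⁻¹¹ m, v = Zαc/n = 5.11 × 10⁶ m/s
f = v/(2πr) = 1.20 × 10¹⁶ Hz

1.20 × 10¹⁶ Hz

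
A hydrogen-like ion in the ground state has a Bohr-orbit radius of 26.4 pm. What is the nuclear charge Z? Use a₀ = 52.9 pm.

r_n = n²a₀/Z ⇒ Z = n²a₀/r = 1² × 52.9 / 26.4 ≈ 2.00
Z = 2

2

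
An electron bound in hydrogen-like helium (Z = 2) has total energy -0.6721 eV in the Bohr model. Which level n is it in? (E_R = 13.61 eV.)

E_n = −E_R Z²/n² ⇒ n² = E_R Z²/(−E_n) = 13.61 × 2² / 0.6721 ≈ 81.00
n = 9

9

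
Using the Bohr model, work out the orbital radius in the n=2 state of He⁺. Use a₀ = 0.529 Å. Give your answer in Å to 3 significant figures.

r_n = n²a₀/Z = 2² × 0.529 / 2
    = 4 × 0.529 / 2 = 1.06 Å

1.06 Å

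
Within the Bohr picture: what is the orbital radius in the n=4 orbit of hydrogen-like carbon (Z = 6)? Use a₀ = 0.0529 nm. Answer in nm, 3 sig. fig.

r_n = n²a₀/Z = 4² × 0.0529 / 6
    = 16 × 0.0529 / 6 = 0.141 nm

0.141 nm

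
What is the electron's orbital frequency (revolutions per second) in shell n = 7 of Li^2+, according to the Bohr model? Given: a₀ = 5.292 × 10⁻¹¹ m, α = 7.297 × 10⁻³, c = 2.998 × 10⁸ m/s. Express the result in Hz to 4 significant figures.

r = n²a₀/Z = 8.644 × 10⁻¹⁰ m, v = Zαc/n = 9.376 × 10⁵ m/s
f = v/(2πr) = 1.726 × 10¹⁴ Hz

1.726 × 10¹⁴ Hz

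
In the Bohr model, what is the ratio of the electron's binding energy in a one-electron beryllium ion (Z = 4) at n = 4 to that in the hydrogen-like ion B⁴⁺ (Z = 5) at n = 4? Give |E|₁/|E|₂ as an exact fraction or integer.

|E| ∝ Z^2 · n^-2
|E|₁/|E|₂ = (4/5)^2 · (4/4)^-2 = 16/25

16/25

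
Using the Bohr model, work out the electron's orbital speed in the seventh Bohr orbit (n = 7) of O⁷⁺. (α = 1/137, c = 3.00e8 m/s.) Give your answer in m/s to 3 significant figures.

2.50e6 m/s

v_n = Zαc/n = 8 × 0.00730 × 3.00e8 / 7
    = 2.50e6 m/s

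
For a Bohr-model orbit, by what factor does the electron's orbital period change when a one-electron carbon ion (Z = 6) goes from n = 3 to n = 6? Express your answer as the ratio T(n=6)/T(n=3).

T ∝ Z^-2 · n^3; with Z fixed, T ∝ n^3.
T(n=6)/T(n=3) = (6/3)^3 = 8

8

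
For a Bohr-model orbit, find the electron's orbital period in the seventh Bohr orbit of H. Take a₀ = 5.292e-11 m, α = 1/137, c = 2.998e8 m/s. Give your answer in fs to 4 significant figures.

52.12 fs

r = n²a₀/Z = 7²·5.292e-11/1 = 2.593e-9 m
v = Zαc/n = 1·0.007299·2.998e8/7 = 3.126e5 m/s
T = 2πr/v = 5.212e-14 s = 52.12 fs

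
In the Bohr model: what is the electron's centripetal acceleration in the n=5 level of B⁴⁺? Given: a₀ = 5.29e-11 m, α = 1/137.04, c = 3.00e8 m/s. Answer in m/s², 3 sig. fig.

1.81e22 m/s²

r = n²a₀/Z = 2.64e-10 m, v = Zαc/n = 2.19e6 m/s
a = v²/r = (2.19e6)² / 2.64e-10 = 1.81e22 m/s²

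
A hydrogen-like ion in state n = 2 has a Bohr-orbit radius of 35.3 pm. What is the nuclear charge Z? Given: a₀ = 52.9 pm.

6

r_n = n²a₀/Z ⇒ Z = n²a₀/r = 2² × 52.9 / 35.3 ≈ 5.99
Z = 6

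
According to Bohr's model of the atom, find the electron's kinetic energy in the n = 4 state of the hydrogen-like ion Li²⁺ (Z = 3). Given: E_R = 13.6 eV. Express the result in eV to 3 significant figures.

7.65 eV

For a Coulomb orbit the virial theorem gives K = −E_n.
E_n = −E_R·Z²/n², so K = E_R·Z²/n² = 13.6 × 3²/4² = 7.65 eV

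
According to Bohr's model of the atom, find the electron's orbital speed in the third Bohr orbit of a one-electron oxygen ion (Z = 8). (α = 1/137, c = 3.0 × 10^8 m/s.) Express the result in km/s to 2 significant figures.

5800 km/s

v_n = Zαc/n = 8 × 0.0073 × 3.0 × 10^8 / 3
    = 5800 km/s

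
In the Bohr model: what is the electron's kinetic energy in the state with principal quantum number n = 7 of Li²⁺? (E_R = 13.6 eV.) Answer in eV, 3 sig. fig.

2.50 eV

For a Coulomb orbit the virial theorem gives K = −E_n.
E_n = −E_R·Z²/n², so K = E_R·Z²/n² = 13.6 × 3²/7² = 2.50 eV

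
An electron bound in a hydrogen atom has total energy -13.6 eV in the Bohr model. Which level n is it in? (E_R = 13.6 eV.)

E_n = −E_R Z²/n² ⇒ n² = E_R Z²/(−E_n) = 13.6 × 1² / 13.6 ≈ 1.00
n = 1

1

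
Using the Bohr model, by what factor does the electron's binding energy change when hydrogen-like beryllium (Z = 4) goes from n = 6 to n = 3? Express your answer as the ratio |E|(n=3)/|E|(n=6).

|E| ∝ Z^2 · n^-2; with Z fixed, |E| ∝ n^-2.
|E|(n=3)/|E|(n=6) = (3/6)^-2 = 4

4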